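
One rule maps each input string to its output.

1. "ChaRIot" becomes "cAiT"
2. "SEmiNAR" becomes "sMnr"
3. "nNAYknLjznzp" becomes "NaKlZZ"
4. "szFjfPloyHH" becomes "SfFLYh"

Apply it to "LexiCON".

lXcn

What's happening: keep every other character starting from the first (positions 1st, 3rd, 5th, ...), then flip the case of every letter.
"LexiCON" → "LxCN" → "lXcn".
(Check on "ChaRIot": → "CaIt" → "cAiT" ✓)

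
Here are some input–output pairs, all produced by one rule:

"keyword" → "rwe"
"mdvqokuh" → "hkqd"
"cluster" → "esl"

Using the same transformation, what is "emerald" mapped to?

The transformation: keep every other character starting from the second (positions 2nd, 4th, 6th, ...), then reverse the string.
Applying that to "emerald" gives "lrm".

lrm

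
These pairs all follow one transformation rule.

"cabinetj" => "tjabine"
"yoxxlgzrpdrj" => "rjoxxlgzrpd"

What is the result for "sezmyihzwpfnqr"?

qrezmyihzwpfn

In each case the input is transformed by: delete the first character, then move the last 2 characters to the front (rotate right by 2).
Working it through for "sezmyihzwpfnqr": intermediate "ezmyihzwpfnqr", final "qrezmyihzwpfn".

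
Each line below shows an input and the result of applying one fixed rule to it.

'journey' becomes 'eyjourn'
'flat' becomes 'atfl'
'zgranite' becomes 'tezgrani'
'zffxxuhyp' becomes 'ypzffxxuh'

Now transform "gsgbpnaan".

angsgbpna

Rule — move the last 2 characters to the front (rotate right by 2).
For "gsgbpnaan" the result is "angsgbpna".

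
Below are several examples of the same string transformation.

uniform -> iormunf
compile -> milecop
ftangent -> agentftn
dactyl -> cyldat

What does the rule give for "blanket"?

The rule is to move the first 3 characters to the end (rotate left by 3), then swap the first and last characters.
For "blanket", step one produces "nketbla"; step two turns that into "aketbln".
(Check on "ftangent": → "ngentfta" → "agentftn" ✓)

aketbln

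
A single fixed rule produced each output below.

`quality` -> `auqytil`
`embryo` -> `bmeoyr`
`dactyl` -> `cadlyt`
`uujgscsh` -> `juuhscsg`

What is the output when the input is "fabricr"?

bafrcir

Looking at the pairs, the operation is to move the first 3 characters to the end (rotate left by 3), then reverse the string.
"fabricr" → "ricrfab" → "bafrcir".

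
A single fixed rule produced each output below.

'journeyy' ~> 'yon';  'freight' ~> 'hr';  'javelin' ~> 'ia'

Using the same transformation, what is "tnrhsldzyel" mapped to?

ensz

What's happening: move the last 3 characters to the front (rotate right by 3), then keep one character in every 3, starting at position 2 (positions 2nd, 5th, 8th, ...).
For "tnrhsldzyel", step one produces "yeltnrhsldz"; step two turns that into "ensz".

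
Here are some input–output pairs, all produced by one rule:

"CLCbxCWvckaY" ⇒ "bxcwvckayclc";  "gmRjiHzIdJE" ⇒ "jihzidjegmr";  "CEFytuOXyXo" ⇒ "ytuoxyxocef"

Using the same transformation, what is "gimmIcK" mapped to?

mickgim

Each output is the input with this applied: move the first 3 characters to the end (rotate left by 3), then convert every letter to lowercase.
For "gimmIcK", step one produces "mIcKgim"; step two turns that into "mickgim".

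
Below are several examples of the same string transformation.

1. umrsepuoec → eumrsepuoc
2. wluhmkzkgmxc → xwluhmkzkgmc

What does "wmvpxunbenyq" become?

In each case the input is transformed by: move the last character to the front, then swap the first and last characters.
For "wmvpxunbenyq", step one produces "qwmvpxunbeny"; step two turns that into "ywmvpxunbenq".

ywmvpxunbenq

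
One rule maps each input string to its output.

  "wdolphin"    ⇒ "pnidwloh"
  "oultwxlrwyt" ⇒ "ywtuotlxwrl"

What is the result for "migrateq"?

Each output is the input with this applied: swap each adjacent pair of characters (1↔2, 3↔4, ...), then move the last 3 characters to the front (rotate right by 3).
Starting from "migrateq": after the first operation, "imrgtaqe"; after the second, "aqeimrgt".

aqeimrgt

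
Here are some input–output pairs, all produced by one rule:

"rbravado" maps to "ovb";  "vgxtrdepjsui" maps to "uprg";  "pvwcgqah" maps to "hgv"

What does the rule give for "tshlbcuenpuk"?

The rule is to keep one character in every 3, starting at position 2 (positions 2nd, 5th, 8th, ...), then reverse the string.
For "tshlbcuenpuk", step one produces "sbeu"; step two turns that into "uebs".

uebs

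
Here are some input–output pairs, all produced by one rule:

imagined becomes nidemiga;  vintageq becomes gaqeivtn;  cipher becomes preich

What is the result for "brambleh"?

lbherbma

The rule is to swap each adjacent pair of characters (1↔2, 3↔4, ...), then swap the front and back halves of the string.
Starting from "brambleh": after the first operation, "rbmalbhe"; after the second, "lbherbma".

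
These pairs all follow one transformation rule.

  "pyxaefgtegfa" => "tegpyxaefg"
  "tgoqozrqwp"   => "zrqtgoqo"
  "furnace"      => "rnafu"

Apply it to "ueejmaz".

ejmue

Rule — delete the last 2 characters, then move the last 3 characters to the front (rotate right by 3).
"ueejmaz" → "ueejm" → "ejmue".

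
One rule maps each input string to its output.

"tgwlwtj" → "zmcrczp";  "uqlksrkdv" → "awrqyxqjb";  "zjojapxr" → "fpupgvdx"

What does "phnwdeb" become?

vntcjkh

Rule — shift every letter 6 places forward in the alphabet (wrapping around).
Doing the same to "phnwdeb": "vntcjkh".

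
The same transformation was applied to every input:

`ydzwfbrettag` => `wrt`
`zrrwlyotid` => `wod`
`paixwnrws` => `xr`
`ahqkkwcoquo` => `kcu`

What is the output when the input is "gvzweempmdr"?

In each case the input is transformed by: delete the first 2 characters, then keep one character in every 3, starting at position 2 (positions 2nd, 5th, 8th, ...).
Starting from "gvzweempmdr": after the first operation, "zweempmdr"; after the second, "wmd".

wmd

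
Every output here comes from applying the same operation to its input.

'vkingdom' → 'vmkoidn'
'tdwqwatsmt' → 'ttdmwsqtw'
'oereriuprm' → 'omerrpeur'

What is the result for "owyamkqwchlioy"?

The pattern: take characters alternately from the front and the back (1st, last, 2nd, 2nd-last, ...), then delete the last character.
Working it through for "owyamkqwchlioy": intermediate "oywoyialmhkcqw", final "oywoyialmhkcq".

oywoyialmhkcq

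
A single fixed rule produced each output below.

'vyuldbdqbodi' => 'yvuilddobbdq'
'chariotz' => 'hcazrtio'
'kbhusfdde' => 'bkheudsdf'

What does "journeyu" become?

The pattern: move the first character to the end, then take characters alternately from the front and the back (1st, last, 2nd, 2nd-last, ...).
For "journeyu" the result is "ojuuryne".

ojuuryne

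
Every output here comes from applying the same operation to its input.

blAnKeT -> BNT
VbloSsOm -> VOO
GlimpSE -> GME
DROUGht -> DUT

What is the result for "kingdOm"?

In each case the input is transformed by: keep one character in every 3, starting at position 1 (positions 1st, 4th, 7th, ...), then convert every letter to uppercase.
On "kingdOm": the first step gives "kgm", and the second then gives "KGM".

KGM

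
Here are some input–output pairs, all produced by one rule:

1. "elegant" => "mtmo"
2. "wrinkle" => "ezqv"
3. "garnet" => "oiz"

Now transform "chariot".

kpiz

Rule — shift every letter 8 places forward in the alphabet (wrapping around), then delete the last 3 characters.
Starting from "chariot": after the first operation, "kpizqwb"; after the second, "kpiz".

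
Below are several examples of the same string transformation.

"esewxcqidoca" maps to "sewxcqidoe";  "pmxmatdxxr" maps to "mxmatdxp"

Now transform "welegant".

elegaw

Rule — delete the last 2 characters, then move the first character to the end.
Starting from "welegant": after the first operation, "welega"; after the second, "elegaw".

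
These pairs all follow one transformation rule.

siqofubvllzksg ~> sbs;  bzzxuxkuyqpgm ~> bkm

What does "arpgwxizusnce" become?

Rule — keep every other character starting from the first (positions 1st, 3rd, 5th, ...), then keep one character in every 3, starting at position 1 (positions 1st, 4th, 7th, ...).
So "arpgwxizusnce" becomes "aie".

aie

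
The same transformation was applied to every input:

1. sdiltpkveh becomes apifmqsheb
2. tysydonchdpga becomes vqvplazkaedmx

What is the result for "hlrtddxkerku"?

Looking at the pairs, the operation is to swap each adjacent pair of characters (1↔2, 3↔4, ...), then shift every letter 3 places backward in the alphabet (wrapping around).
Working it through for "hlrtddxkerku": intermediate "lhtrddkxreuk", final "ieqoaahuobrh".

ieqoaahuobrh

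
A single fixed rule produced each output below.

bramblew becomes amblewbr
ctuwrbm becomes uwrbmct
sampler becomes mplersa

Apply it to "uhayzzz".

The pattern: move the first 2 characters to the end (rotate left by 2).
For "uhayzzz" the result is "ayzzzuh".

ayzzzuh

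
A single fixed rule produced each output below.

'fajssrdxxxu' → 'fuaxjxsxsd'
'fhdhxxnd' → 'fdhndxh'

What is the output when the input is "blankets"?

Rule — take characters alternately from the front and the back (1st, last, 2nd, 2nd-last, ...), then delete the last character.
Working it through for "blankets": intermediate "bsltaenk", final "bsltaen".

bsltaen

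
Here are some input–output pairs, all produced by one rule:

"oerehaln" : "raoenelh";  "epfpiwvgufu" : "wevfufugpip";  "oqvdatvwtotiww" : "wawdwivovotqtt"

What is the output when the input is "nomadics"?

The rule is to sort the characters into reverse alphabetical order, then take characters alternately from the front and the back (1st, last, 2nd, 2nd-last, ...).
Applying both steps to "nomadics": "sonmidca", then "saocndmi".

saocndmi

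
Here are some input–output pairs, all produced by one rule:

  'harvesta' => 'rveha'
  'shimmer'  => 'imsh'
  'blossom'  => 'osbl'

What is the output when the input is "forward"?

rwfo

In each case the input is transformed by: delete the last 3 characters, then move the first 2 characters to the end (rotate left by 2).
"forward" → "forw" → "rwfo".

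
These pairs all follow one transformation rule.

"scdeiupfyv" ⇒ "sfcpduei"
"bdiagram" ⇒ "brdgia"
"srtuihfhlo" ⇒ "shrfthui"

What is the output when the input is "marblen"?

The rule is to delete the last 2 characters, then take characters alternately from the front and the back (1st, last, 2nd, 2nd-last, ...).
So "marblen" becomes "mlabr".

mlabr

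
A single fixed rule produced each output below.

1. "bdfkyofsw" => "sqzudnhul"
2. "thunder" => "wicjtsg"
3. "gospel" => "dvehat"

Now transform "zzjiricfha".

ooxyxgurpw

Rule — swap each adjacent pair of characters (1↔2, 3↔4, ...), then shift every letter 11 places backward in the alphabet (wrapping around).
Working it through for "zzjiricfha": intermediate "zzijirfcah", final "ooxyxgurpw".
(Check on "thunder": → "htnuedr" → "wicjtsg" ✓)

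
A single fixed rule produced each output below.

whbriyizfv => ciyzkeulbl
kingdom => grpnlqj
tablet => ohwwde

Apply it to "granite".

lwhjudq

The transformation: shift every letter 3 places forward in the alphabet (wrapping around), then move the last 3 characters to the front (rotate right by 3).
Starting from "granite": after the first operation, "judqlwh"; after the second, "lwhjudq".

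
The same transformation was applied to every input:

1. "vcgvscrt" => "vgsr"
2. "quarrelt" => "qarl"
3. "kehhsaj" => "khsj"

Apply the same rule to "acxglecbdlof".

What's happening: keep every other character starting from the first (positions 1st, 3rd, 5th, ...).
Doing the same to "acxglecbdlof": "axlcdo".

axlcdo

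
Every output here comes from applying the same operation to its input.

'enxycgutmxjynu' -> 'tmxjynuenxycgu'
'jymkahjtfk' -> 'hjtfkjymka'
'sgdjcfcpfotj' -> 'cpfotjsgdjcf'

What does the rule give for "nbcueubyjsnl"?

byjsnlnbcueu

The transformation: swap the front and back halves of the string.
Applying that to "nbcueubyjsnl" gives "byjsnlnbcueu".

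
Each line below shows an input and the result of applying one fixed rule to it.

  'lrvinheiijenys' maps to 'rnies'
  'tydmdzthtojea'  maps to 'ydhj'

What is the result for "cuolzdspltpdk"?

Each output is the input with this applied: keep one character in every 3, starting at position 2 (positions 2nd, 5th, 8th, ...).
Doing the same to "cuolzdspltpdk": "uzpp".

uzpp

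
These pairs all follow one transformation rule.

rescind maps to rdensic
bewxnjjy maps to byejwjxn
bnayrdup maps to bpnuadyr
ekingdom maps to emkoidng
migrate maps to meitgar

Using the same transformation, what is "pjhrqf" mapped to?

pfjqhr

Looking at the pairs, the operation is to take characters alternately from the front and the back (1st, last, 2nd, 2nd-last, ...).
For "pjhrqf" the result is "pfjqhr".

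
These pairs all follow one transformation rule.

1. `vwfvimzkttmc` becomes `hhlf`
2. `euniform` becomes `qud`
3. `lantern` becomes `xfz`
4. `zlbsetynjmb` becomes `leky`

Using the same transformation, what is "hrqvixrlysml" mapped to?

thde

Looking at the pairs, the operation is to keep one character in every 3, starting at position 1 (positions 1st, 4th, 7th, ...), then shift every letter 12 places forward in the alphabet (wrapping around).
Starting from "hrqvixrlysml": after the first operation, "hvrs"; after the second, "thde".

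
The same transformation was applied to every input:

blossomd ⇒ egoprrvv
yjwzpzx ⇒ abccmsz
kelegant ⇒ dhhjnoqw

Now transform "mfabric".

The rule is to shift every letter 3 places forward in the alphabet (wrapping around), then sort the characters into alphabetical order.
On "mfabric": the first step gives "pideulf", and the second then gives "defilpu".

defilpu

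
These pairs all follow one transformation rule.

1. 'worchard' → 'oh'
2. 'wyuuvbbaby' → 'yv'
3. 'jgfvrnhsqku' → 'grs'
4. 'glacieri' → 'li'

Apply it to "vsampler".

The pattern: keep one character in every 3, starting at position 2 (positions 2nd, 5th, 8th, ...), then delete the last character.
On "vsampler": the first step gives "spr", and the second then gives "sp".

sp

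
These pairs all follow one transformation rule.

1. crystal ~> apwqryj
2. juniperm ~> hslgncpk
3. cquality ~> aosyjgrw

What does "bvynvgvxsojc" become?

Rule — shift every letter 2 places backward in the alphabet (wrapping around).
So "bvynvgvxsojc" becomes "ztwltetvqmha".

ztwltetvqmha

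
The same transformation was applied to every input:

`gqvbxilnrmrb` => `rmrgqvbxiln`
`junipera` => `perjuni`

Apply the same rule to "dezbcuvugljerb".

Looking at the pairs, the operation is to delete the last character, then move the last 3 characters to the front (rotate right by 3).
Applying both steps to "dezbcuvugljerb": "dezbcuvugljer", then "jerdezbcuvugl".

jerdezbcuvugl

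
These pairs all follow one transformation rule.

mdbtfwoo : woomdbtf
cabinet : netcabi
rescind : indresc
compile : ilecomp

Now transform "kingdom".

domking

Rule — move the last 3 characters to the front (rotate right by 3).
"kingdom" → "domking".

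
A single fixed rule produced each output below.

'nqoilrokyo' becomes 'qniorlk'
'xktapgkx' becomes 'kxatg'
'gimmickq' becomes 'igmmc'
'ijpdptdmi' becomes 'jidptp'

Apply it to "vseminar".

svmen

What's happening: swap each adjacent pair of characters (1↔2, 3↔4, ...), then delete the last 3 characters.
Starting from "vseminar": after the first operation, "svmenira"; after the second, "svmen".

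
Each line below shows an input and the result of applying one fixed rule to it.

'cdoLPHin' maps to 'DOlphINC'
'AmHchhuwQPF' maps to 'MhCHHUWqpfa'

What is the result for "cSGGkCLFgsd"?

Looking at the pairs, the operation is to flip the case of every letter, then move the first character to the end.
"cSGGkCLFgsd" → "CsggKclfGSD" → "sggKclfGSDC".

sggKclfGSDC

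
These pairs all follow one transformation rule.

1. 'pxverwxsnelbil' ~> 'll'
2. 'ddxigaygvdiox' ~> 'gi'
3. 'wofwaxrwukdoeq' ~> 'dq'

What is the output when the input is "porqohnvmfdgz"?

vd

The rule is to keep one character in every 3, starting at position 2 (positions 2nd, 5th, 8th, ...), then keep only the last 2 characters.
Starting from "porqohnvmfdgz": after the first operation, "oovd"; after the second, "vd".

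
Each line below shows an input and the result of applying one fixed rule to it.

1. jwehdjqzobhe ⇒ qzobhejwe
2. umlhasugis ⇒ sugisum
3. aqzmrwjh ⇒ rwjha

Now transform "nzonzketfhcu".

etfhcunzo

Looking at the pairs, the operation is to swap the front and back halves of the string, then delete the last 3 characters.
Applying both steps to "nzonzketfhcu": "etfhcunzonzk", then "etfhcunzo".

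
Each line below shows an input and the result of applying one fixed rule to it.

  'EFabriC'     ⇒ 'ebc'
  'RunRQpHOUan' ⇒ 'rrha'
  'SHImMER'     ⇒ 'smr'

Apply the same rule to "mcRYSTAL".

The pattern: keep one character in every 3, starting at position 1 (positions 1st, 4th, 7th, ...), then convert every letter to lowercase.
Applying that to "mcRYSTAL" gives "mya".
(Check on "SHImMER": → "SmR" → "smr" ✓)

mya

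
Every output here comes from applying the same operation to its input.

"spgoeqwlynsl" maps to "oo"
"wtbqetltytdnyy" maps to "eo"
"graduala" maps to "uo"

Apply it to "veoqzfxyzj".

Rule — shift every letter 3 places forward in the alphabet (wrapping around), then keep only the vowels.
Working it through for "veoqzfxyzj": intermediate "yhrtciabcm", final "ia".

ia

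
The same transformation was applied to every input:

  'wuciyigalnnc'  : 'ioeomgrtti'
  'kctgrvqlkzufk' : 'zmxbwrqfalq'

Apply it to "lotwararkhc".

zcgxgxqni

In each case the input is transformed by: shift every letter 6 places forward in the alphabet (wrapping around), then delete the first 2 characters.
Working it through for "lotwararkhc": intermediate "ruzcgxgxqni", final "zcgxgxqni".
(Check on "wuciyigalnnc": → "caioeomgrtti" → "ioeomgrtti" ✓)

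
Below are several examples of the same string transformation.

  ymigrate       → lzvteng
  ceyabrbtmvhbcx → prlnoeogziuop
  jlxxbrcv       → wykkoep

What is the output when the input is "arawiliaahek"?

What's happening: delete the last character, then shift every letter 13 places forward in the alphabet (wrapping around) — i.e. ROT13.
For "arawiliaahek", step one produces "arawiliaahe"; step two turns that into "nenjvyvnnur".

nenjvyvnnur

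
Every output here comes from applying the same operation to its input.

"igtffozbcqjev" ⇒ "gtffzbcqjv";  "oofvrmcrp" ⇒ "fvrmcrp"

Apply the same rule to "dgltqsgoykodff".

dgltqsgykdff

In each case the input is transformed by: remove every vowel.
"dgltqsgoykodff" → "dgltqsgykdff".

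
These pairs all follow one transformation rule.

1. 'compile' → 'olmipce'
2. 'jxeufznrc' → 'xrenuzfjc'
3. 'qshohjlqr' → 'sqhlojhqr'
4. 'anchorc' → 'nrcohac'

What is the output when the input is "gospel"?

What's happening: take characters alternately from the front and the back (1st, last, 2nd, 2nd-last, ...), then move the first 2 characters to the end (rotate left by 2).
Starting from "gospel": after the first operation, "gloesp"; after the second, "oespgl".

oespgl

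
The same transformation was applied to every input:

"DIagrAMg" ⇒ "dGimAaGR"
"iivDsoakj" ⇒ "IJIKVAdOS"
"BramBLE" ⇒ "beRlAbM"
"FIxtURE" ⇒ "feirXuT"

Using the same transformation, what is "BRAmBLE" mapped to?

berlabM

What's happening: take characters alternately from the front and the back (1st, last, 2nd, 2nd-last, ...), then flip the case of every letter.
On "BRAmBLE": the first step gives "BERLABm", and the second then gives "berlabM".
(Check on "FIxtURE": → "FEIRxUt" → "feirXuT" ✓)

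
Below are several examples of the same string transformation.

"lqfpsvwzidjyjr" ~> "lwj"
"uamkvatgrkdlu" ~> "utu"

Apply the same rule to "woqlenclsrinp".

wcp

What's happening: keep one character in every 3, starting at position 1 (positions 1st, 4th, 7th, ...), then keep every other character starting from the first (positions 1st, 3rd, 5th, ...).
On "woqlenclsrinp": the first step gives "wlcrp", and the second then gives "wcp".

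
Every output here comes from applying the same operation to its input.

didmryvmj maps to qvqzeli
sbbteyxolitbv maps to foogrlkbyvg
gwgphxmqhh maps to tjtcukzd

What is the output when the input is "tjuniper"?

gwhavc

Each output is the input with this applied: delete the last 2 characters, then shift every letter 13 places forward in the alphabet (wrapping around) — i.e. ROT13.
Working it through for "tjuniper": intermediate "tjunip", final "gwhavc".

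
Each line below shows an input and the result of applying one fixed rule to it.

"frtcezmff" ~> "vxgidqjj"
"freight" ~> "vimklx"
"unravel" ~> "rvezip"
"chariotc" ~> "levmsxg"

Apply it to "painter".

The transformation: shift every letter 4 places forward in the alphabet (wrapping around), then delete the first character.
For "painter", step one produces "temrxiv"; step two turns that into "emrxiv".
(Check on "chariotc": → "glevmsxg" → "levmsxg" ✓)

emrxiv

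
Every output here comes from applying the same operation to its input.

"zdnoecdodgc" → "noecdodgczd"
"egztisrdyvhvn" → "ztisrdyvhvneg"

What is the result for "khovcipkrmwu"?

ovcipkrmwukh

Rule — move the first 2 characters to the end (rotate left by 2).
"khovcipkrmwu" → "ovcipkrmwukh".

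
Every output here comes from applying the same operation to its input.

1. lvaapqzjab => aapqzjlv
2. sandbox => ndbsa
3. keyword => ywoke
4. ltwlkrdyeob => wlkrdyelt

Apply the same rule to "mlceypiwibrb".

Each output is the input with this applied: delete the last 2 characters, then move the first 2 characters to the end (rotate left by 2).
For "mlceypiwibrb", step one produces "mlceypiwib"; step two turns that into "ceypiwibml".

ceypiwibml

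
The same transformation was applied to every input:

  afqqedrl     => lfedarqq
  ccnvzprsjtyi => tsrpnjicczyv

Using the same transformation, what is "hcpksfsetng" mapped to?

pnkhgfectss

The transformation: sort the characters into reverse alphabetical order, then move the first 3 characters to the end (rotate left by 3).
So "hcpksfsetng" becomes "pnkhgfectss".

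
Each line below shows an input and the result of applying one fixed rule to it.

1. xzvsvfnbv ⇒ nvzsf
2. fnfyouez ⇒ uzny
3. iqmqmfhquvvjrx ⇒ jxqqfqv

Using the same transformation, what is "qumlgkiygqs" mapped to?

Each output is the input with this applied: move the last 3 characters to the front (rotate right by 3), then keep every other character starting from the first (positions 1st, 3rd, 5th, ...).
"qumlgkiygqs" → "gqsqumlgkiy" → "gsulky".

gsulky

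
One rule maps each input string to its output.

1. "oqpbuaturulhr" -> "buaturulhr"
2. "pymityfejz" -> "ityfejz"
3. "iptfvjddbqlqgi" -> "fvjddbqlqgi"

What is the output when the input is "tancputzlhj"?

cputzlhj

In each case the input is transformed by: delete the first 3 characters.
For "tancputzlhj" the result is "cputzlhj".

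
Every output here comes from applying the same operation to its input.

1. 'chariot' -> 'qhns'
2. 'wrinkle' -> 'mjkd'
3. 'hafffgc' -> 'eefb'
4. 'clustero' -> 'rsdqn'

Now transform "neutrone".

Looking at the pairs, the operation is to delete the first 3 characters, then shift every letter 1 place backward in the alphabet (wrapping around).
Starting from "neutrone": after the first operation, "trone"; after the second, "sqnmd".

sqnmd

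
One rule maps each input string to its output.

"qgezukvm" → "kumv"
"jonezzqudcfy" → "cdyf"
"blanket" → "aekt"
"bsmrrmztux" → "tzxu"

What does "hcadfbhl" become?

bflh

What's happening: swap each adjacent pair of characters (1↔2, 3↔4, ...), then keep only the last 4 characters.
Working it through for "hcadfbhl": intermediate "chdabflh", final "bflh".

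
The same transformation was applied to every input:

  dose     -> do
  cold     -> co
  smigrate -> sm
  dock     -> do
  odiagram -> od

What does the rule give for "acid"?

The transformation: keep only the first 2 characters.
Applying that to "acid" gives "ac".

ac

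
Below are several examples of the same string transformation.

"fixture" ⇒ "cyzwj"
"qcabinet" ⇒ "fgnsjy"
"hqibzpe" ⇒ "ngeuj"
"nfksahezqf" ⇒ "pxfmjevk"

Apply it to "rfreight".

wjnlmy

The rule is to shift every letter 5 places forward in the alphabet (wrapping around), then delete the first 2 characters.
On "rfreight": the first step gives "wkwjnlmy", and the second then gives "wjnlmy".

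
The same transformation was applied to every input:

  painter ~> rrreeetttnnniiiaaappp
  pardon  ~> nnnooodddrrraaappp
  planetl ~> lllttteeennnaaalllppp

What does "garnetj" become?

jjjttteeennnrrraaaggg

Looking at the pairs, the operation is to repeat every character 3 times, then reverse the string.
Starting from "garnetj": after the first operation, "gggaaarrrnnneeetttjjj"; after the second, "jjjttteeennnrrraaaggg".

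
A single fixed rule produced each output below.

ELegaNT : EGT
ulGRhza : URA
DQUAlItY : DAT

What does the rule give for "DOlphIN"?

DPN

In each case the input is transformed by: keep one character in every 3, starting at position 1 (positions 1st, 4th, 7th, ...), then convert every letter to uppercase.
"DOlphIN" → "DpN" → "DPN".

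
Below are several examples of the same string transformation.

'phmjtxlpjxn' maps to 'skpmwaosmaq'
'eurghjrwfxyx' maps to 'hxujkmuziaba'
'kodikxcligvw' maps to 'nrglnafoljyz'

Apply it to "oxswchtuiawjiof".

What's happening: shift every letter 3 places forward in the alphabet (wrapping around).
Doing the same to "oxswchtuiawjiof": "ravzfkwxldzmlri".

ravzfkwxldzmlri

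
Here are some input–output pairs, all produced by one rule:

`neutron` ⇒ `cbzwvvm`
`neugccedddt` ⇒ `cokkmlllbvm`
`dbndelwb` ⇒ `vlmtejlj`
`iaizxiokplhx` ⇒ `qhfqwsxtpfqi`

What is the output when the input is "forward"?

Looking at the pairs, the operation is to move the first 2 characters to the end (rotate left by 2), then shift every letter 8 places forward in the alphabet (wrapping around).
Working it through for "forward": intermediate "rwardfo", final "zeizlnw".

zeizlnw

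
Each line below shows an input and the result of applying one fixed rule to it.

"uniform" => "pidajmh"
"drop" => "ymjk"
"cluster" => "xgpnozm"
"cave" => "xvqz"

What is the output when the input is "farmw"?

What's happening: shift every letter 5 places backward in the alphabet (wrapping around).
Applying that to "farmw" gives "avmhr".

avmhr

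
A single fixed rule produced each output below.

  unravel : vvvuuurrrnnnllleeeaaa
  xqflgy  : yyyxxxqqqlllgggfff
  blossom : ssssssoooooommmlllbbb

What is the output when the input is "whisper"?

wwwsssrrrpppiiihhheee

Looking at the pairs, the operation is to sort the characters into reverse alphabetical order, then repeat every character 3 times.
On "whisper": the first step gives "wsrpihe", and the second then gives "wwwsssrrrpppiiihhheee".
(Check on "xqflgy": → "yxqlgf" → "yyyxxxqqqlllgggfff" ✓)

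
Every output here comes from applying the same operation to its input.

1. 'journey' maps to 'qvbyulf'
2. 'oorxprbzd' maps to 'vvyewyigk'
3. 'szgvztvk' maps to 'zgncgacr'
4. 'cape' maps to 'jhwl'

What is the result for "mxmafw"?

In each case the input is transformed by: shift every letter 7 places forward in the alphabet (wrapping around).
"mxmafw" → "tethmd".

tethmd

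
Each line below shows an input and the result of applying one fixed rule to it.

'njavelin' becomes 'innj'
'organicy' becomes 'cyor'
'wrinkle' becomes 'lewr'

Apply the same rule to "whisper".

In each case the input is transformed by: move the last 2 characters to the front (rotate right by 2), then keep only the first 4 characters.
On "whisper": the first step gives "erwhisp", and the second then gives "erwh".

erwh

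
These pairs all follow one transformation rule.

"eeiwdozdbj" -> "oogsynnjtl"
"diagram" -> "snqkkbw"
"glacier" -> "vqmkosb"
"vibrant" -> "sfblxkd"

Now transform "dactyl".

kndmvi

The rule is to swap each adjacent pair of characters (1↔2, 3↔4, ...), then shift every letter 10 places forward in the alphabet (wrapping around).
Starting from "dactyl": after the first operation, "adtcly"; after the second, "kndmvi".
(Check on "diagram": → "idgaarm" → "snqkkbw" ✓)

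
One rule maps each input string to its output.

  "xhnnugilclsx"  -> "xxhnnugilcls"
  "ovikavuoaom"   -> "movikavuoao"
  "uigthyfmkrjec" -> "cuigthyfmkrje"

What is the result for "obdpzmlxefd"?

The transformation: move the last character to the front.
"obdpzmlxefd" → "dobdpzmlxef".

dobdpzmlxef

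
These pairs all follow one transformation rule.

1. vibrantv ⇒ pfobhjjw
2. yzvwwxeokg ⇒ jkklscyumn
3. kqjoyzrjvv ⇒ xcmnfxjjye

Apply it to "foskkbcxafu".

gyypqlotitc

In each case the input is transformed by: move the first 2 characters to the end (rotate left by 2), then shift every letter 12 places backward in the alphabet (wrapping around).
Applying that to "foskkbcxafu" gives "gyypqlotitc".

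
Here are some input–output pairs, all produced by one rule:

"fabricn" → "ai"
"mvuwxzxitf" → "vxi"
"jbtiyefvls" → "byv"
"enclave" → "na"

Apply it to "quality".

The pattern: keep one character in every 3, starting at position 2 (positions 2nd, 5th, 8th, ...).
Doing the same to "quality": "ui".

ui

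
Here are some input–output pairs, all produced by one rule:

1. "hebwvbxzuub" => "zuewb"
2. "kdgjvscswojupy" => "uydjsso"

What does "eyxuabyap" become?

The rule is to keep every other character starting from the second (positions 2nd, 4th, 6th, ...), then move the last 2 characters to the front (rotate right by 2).
Doing the same to "eyxuabyap": "bayu".
(Check on "kdgjvscswojupy": → "djssouy" → "uydjsso" ✓)

bayu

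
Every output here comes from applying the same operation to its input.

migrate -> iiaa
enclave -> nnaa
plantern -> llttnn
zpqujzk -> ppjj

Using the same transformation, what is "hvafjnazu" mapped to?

vvjjzz

In each case the input is transformed by: keep one character in every 3, starting at position 2 (positions 2nd, 5th, 8th, ...), then double every character.
Starting from "hvafjnazu": after the first operation, "vjz"; after the second, "vvjjzz".
(Check on "plantern": → "ltn" → "llttnn" ✓)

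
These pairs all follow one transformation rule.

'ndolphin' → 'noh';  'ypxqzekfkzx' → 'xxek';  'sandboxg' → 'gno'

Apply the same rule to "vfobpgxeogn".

What's happening: move the last character to the front, then keep one character in every 3, starting at position 1 (positions 1st, 4th, 7th, ...).
Starting from "vfobpgxeogn": after the first operation, "nvfobpgxeog"; after the second, "nogo".

nogo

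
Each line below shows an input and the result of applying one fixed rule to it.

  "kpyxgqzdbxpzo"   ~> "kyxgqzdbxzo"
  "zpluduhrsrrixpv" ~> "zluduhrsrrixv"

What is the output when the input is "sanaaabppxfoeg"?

sanaaabxfoeg

The rule is to remove every "p".
Applying that to "sanaaabppxfoeg" gives "sanaaabxfoeg".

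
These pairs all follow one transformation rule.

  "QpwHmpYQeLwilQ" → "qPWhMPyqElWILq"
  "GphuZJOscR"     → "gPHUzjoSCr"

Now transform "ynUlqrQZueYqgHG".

YNuLQRqzUEyQGhg

Rule — flip the case of every letter.
On "ynUlqrQZueYqgHG" that produces "YNuLQRqzUEyQGhg".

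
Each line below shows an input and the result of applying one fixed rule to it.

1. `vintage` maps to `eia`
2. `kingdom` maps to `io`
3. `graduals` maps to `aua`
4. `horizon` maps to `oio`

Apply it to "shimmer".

ie

Rule — swap the first and last characters, then keep only the vowels.
Working it through for "shimmer": intermediate "rhimmes", final "ie".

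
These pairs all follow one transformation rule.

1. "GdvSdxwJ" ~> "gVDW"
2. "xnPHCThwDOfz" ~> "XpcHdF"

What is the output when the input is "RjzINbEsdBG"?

The pattern: flip the case of every letter, then keep every other character starting from the first (positions 1st, 3rd, 5th, ...).
"RjzINbEsdBG" → "rJZinBeSDbg" → "rZneDg".

rZneDg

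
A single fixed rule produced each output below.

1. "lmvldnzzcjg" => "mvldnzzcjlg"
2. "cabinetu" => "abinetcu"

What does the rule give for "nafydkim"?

Rule — swap the first and last characters, then move the first character to the end.
"nafydkim" → "mafydkin" → "afydkinm".

afydkinm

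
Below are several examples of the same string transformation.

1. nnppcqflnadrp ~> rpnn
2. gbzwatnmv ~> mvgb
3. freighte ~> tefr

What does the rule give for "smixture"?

resm

The transformation: move the last 2 characters to the front (rotate right by 2), then keep only the first 4 characters.
Applying both steps to "smixture": "resmixtu", then "resm".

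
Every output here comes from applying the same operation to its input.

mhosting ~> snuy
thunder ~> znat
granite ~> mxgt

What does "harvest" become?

ngxb

Each output is the input with this applied: shift every letter 6 places forward in the alphabet (wrapping around), then keep only the first 4 characters.
On "harvest": the first step gives "ngxbkyz", and the second then gives "ngxb".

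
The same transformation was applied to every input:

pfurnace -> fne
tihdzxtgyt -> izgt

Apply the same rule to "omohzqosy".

mzs

Looking at the pairs, the operation is to move the first character to the end, then keep one character in every 3, starting at position 1 (positions 1st, 4th, 7th, ...).
For "omohzqosy", step one produces "mohzqosyo"; step two turns that into "mzs".
(Check on "pfurnace": → "furnacep" → "fne" ✓)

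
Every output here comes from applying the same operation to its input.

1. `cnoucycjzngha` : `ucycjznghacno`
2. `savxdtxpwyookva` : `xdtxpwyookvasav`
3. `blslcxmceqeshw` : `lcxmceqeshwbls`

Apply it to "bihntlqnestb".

ntlqnestbbih

The transformation: move the first 3 characters to the end (rotate left by 3).
"bihntlqnestb" → "ntlqnestbbih".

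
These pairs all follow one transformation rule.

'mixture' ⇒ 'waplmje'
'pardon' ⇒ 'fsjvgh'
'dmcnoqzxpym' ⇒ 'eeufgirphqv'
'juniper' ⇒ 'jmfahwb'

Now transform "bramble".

wjsetdt

In each case the input is transformed by: swap the first and last characters, then shift every letter 8 places backward in the alphabet (wrapping around).
"bramble" → "eramblb" → "wjsetdt".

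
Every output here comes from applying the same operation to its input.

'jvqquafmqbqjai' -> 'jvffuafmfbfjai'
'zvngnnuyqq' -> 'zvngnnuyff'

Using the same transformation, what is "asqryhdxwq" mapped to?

In each case the input is transformed by: replace every "q" with "f".
So "asqryhdxwq" becomes "asfryhdxwf".

asfryhdxwf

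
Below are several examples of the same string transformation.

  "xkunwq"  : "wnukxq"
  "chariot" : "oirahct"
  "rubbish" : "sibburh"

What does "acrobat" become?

aborcat

In each case the input is transformed by: move the last character to the front, then reverse the string.
Applying both steps to "acrobat": "tacroba", then "aborcat".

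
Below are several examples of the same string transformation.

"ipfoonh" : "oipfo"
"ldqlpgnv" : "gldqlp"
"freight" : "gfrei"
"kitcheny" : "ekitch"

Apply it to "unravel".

Each output is the input with this applied: delete the last 2 characters, then move the last character to the front.
On "unravel" that produces "vunra".

vunra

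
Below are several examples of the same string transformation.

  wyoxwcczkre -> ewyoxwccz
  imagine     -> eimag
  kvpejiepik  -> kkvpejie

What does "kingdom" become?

mking

What's happening: move the last 3 characters to the front (rotate right by 3), then delete the first 2 characters.
For "kingdom", step one produces "domking"; step two turns that into "mking".
(Check on "imagine": → "ineimag" → "eimag" ✓)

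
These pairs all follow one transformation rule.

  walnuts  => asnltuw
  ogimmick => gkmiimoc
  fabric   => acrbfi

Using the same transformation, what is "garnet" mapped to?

atnrge

Looking at the pairs, the operation is to swap the first and last characters, then swap each adjacent pair of characters (1↔2, 3↔4, ...).
Working it through for "garnet": intermediate "tarneg", final "atnrge".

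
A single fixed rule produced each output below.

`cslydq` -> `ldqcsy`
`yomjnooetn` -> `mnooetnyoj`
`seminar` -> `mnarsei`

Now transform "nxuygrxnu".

What's happening: move the first 3 characters to the end (rotate left by 3), then swap the first and last characters.
For "nxuygrxnu", step one produces "ygrxnunxu"; step two turns that into "ugrxnunxy".

ugrxnunxy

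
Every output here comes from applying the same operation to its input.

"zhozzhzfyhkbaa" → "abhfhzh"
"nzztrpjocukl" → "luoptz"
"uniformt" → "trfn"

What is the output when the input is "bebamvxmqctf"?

Rule — keep every other character starting from the second (positions 2nd, 4th, 6th, ...), then reverse the string.
Applying both steps to "bebamvxmqctf": "eavmcf", then "fcmvae".

fcmvae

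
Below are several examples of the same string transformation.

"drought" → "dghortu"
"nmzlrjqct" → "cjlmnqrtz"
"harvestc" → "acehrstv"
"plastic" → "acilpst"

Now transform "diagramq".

Rule — sort the characters into alphabetical order.
"diagramq" → "aadgimqr".

aadgimqr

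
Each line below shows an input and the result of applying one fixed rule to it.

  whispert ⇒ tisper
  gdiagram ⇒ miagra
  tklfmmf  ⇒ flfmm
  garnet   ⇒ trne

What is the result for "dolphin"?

nlphi

The rule is to delete the first 2 characters, then move the last character to the front.
Working it through for "dolphin": intermediate "lphin", final "nlphi".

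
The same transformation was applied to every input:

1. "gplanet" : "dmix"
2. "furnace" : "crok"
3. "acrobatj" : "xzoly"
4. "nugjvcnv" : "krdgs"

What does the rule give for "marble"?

jxo

Rule — delete the last 3 characters, then shift every letter 3 places backward in the alphabet (wrapping around).
"marble" → "mar" → "jxo".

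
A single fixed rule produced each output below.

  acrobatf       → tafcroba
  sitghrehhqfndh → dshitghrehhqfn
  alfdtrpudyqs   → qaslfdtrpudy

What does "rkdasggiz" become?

irzkdasgg

The rule is to swap the first and last characters, then move the last 2 characters to the front (rotate right by 2).
"rkdasggiz" → "zkdasggir" → "irzkdasgg".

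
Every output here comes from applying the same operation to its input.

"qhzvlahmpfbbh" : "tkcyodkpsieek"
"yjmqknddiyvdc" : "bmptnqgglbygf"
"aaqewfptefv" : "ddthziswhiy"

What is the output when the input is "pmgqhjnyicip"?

The rule is to shift every letter 3 places forward in the alphabet (wrapping around).
"pmgqhjnyicip" → "spjtkmqblfls".

spjtkmqblfls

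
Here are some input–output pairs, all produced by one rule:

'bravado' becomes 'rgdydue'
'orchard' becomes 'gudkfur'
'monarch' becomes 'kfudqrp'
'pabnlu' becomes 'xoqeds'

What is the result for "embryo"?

rbueph

What's happening: reverse the string, then shift every letter 3 places forward in the alphabet (wrapping around).
"embryo" → "oyrbme" → "rbueph".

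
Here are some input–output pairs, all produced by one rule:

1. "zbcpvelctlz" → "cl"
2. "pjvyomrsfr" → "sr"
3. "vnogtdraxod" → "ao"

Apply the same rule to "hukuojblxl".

ll

The transformation: keep every other character starting from the second (positions 2nd, 4th, 6th, ...), then delete the first 3 characters.
So "hukuojblxl" becomes "ll".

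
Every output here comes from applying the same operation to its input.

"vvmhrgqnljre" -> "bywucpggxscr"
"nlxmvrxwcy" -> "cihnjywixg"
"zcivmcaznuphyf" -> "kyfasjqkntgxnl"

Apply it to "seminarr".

Rule — swap the front and back halves of the string, then shift every letter 11 places forward in the alphabet (wrapping around).
Working it through for "seminarr": intermediate "narrsemi", final "ylccdpxt".

ylccdpxt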